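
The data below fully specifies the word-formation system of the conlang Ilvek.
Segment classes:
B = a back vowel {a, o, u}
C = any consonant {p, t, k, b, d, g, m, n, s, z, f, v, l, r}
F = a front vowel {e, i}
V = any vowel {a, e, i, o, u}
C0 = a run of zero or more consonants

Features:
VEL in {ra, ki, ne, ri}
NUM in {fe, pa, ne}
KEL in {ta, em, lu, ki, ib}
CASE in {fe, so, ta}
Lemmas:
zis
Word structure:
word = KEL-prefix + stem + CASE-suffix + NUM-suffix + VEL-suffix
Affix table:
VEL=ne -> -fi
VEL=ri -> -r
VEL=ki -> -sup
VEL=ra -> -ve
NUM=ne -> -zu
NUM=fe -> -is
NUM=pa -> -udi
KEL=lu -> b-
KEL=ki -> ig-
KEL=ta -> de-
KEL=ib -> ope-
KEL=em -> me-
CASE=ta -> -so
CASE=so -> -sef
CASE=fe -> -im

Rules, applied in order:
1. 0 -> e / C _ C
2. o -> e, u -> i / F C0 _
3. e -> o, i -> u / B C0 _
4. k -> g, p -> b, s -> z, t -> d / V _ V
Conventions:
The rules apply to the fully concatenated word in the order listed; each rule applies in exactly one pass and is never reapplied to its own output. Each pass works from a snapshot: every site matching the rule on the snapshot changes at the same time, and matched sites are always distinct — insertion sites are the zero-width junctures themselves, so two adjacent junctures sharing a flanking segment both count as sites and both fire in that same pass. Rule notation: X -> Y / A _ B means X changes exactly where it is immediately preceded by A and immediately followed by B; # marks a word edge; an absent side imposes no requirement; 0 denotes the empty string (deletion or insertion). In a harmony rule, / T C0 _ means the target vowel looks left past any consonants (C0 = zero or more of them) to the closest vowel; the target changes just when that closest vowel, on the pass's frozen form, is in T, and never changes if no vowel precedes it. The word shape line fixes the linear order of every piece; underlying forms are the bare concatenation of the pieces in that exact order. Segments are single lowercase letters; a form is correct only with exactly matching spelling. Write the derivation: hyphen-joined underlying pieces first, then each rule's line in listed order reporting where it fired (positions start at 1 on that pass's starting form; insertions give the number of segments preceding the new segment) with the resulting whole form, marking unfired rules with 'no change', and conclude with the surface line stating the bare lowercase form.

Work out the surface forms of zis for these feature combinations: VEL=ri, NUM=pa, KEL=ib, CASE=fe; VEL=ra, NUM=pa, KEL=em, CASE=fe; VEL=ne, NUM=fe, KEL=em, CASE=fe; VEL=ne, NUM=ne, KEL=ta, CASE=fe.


cell VEL=ri, NUM=pa, KEL=ib, CASE=fe:
underlying: ope-zis-im-udi-r
1. 0 -> e / C _ C: no change
2. o -> e, u -> i / F C0 _: fires at position(s) 9: opezisimidir
3. e -> o, i -> u / B C0 _: fires at position(s) 3: opozisimidir
4. k -> g, p -> b, s -> z, t -> d / V _ V: fires at position(s) 2, 6: obozizimidir
surface: obozizimidir

cell VEL=ra, NUM=pa, KEL=em, CASE=fe:
underlying: me-zis-im-udi-ve
1. 0 -> e / C _ C: no change
2. o -> e, u -> i / F C0 _: fires at position(s) 8: mezisimidive
3. e -> o, i -> u / B C0 _: no change
4. k -> g, p -> b, s -> z, t -> d / V _ V: fires at position(s) 5: mezizimidive
surface: mezizimidive

cell VEL=ne, NUM=fe, KEL=em, CASE=fe:
underlying: me-zis-im-is-fi
1. 0 -> e / C _ C: inserts after position(s) 9: mezisimisefi
2. o -> e, u -> i / F C0 _: no change
3. e -> o, i -> u / B C0 _: no change
4. k -> g, p -> b, s -> z, t -> d / V _ V: fires at position(s) 5, 9: mezizimizefi
surface: mezizimizefi

cell VEL=ne, NUM=ne, KEL=ta, CASE=fe:
underlying: de-zis-im-zu-fi
1. 0 -> e / C _ C: inserts after position(s) 7: dezisimezufi
2. o -> e, u -> i / F C0 _: fires at position(s) 10: dezisimezifi
3. e -> o, i -> u / B C0 _: no change
4. k -> g, p -> b, s -> z, t -> d / V _ V: fires at position(s) 5: dezizimezifi
surface: dezizimezifi


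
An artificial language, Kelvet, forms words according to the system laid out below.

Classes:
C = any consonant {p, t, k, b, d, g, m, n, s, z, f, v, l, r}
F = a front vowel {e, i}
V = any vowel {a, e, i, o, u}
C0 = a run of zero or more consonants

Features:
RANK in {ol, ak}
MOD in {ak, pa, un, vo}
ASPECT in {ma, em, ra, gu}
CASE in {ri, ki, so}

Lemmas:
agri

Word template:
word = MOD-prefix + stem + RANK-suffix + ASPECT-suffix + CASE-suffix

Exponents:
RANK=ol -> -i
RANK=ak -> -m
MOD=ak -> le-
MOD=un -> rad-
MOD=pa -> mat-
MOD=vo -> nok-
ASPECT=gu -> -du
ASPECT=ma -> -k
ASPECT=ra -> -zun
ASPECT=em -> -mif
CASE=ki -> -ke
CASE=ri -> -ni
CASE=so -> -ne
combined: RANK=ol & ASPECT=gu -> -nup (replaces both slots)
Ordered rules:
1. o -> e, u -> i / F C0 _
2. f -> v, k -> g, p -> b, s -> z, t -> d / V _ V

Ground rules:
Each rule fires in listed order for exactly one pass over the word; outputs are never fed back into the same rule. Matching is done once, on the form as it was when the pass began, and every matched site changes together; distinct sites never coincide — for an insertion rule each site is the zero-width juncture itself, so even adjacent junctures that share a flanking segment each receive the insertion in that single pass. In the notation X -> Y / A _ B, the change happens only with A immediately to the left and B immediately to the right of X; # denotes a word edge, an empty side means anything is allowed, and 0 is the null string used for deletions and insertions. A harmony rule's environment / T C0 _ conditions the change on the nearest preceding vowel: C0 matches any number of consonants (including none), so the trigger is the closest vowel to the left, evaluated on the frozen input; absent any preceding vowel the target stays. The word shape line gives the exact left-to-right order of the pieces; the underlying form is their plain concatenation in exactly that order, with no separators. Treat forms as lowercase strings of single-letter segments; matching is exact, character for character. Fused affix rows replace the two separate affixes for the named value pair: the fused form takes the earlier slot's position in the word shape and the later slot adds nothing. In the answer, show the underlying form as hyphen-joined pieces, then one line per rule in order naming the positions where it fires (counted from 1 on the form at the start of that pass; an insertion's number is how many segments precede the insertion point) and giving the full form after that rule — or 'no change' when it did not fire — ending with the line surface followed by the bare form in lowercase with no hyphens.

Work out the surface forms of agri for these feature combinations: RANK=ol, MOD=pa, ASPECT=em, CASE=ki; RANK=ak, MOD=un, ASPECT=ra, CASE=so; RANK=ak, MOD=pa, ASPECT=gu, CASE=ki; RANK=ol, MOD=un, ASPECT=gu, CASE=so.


cell RANK=ol, MOD=pa, ASPECT=em, CASE=ki:
underlying: mat-agri-i-mif-ke
1. o -> e, u -> i / F C0 _: no change
2. f -> v, k -> g, p -> b, s -> z, t -> d / V _ V: fires at position(s) 3: madagriimifke
surface: madagriimifke

cell RANK=ak, MOD=un, ASPECT=ra, CASE=so:
underlying: rad-agri-m-zun-ne
1. o -> e, u -> i / F C0 _: fires at position(s) 10: radagrimzinne
2. f -> v, k -> g, p -> b, s -> z, t -> d / V _ V: no change
surface: radagrimzinne

cell RANK=ak, MOD=pa, ASPECT=gu, CASE=ki:
underlying: mat-agri-m-du-ke
1. o -> e, u -> i / F C0 _: fires at position(s) 10: matagrimdike
2. f -> v, k -> g, p -> b, s -> z, t -> d / V _ V: fires at position(s) 3, 11: madagrimdige
surface: madagrimdige

cell RANK=ol, MOD=un, ASPECT=gu, CASE=so:
underlying: rad-agri-nup-ne
1. o -> e, u -> i / F C0 _: fires at position(s) 9: radagrinipne
2. f -> v, k -> g, p -> b, s -> z, t -> d / V _ V: no change
surface: radagrinipne


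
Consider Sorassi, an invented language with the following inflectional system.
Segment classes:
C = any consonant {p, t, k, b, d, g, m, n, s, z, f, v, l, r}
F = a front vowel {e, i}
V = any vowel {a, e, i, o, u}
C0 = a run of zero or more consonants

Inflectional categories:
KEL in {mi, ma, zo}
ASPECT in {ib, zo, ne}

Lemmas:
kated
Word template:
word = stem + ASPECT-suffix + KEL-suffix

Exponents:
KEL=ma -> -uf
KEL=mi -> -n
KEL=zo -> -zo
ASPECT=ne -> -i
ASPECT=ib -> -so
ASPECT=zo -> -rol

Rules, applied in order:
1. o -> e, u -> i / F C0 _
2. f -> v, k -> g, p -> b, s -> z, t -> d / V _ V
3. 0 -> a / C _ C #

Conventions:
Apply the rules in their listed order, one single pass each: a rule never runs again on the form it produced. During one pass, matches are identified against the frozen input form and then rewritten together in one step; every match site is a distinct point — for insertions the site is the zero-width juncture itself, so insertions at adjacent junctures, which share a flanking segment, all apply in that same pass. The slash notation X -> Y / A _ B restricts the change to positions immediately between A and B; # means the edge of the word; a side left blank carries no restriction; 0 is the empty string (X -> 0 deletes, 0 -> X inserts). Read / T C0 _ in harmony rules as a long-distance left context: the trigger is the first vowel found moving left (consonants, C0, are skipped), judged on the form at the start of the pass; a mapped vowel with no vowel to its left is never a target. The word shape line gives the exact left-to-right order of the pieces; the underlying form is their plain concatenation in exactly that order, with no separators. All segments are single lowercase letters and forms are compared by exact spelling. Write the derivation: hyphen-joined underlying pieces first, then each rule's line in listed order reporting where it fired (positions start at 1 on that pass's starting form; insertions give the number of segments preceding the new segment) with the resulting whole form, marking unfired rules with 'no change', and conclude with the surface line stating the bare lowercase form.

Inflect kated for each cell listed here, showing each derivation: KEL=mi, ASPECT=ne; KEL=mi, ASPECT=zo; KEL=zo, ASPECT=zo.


cell KEL=mi, ASPECT=ne:
underlying: kated-i-n
1. o -> e, u -> i / F C0 _: no change
2. f -> v, k -> g, p -> b, s -> z, t -> d / V _ V: fires at position(s) 3: kadedin
3. 0 -> a / C _ C #: no change
surface: kadedin

cell KEL=mi, ASPECT=zo:
underlying: kated-rol-n
1. o -> e, u -> i / F C0 _: fires at position(s) 7: katedreln
2. f -> v, k -> g, p -> b, s -> z, t -> d / V _ V: fires at position(s) 3: kadedreln
3. 0 -> a / C _ C #: inserts after position(s) 8: kadedrelan
surface: kadedrelan

cell KEL=zo, ASPECT=zo:
underlying: kated-rol-zo
1. o -> e, u -> i / F C0 _: fires at position(s) 7: katedrelzo
2. f -> v, k -> g, p -> b, s -> z, t -> d / V _ V: fires at position(s) 3: kadedrelzo
3. 0 -> a / C _ C #: no change
surface: kadedrelzo


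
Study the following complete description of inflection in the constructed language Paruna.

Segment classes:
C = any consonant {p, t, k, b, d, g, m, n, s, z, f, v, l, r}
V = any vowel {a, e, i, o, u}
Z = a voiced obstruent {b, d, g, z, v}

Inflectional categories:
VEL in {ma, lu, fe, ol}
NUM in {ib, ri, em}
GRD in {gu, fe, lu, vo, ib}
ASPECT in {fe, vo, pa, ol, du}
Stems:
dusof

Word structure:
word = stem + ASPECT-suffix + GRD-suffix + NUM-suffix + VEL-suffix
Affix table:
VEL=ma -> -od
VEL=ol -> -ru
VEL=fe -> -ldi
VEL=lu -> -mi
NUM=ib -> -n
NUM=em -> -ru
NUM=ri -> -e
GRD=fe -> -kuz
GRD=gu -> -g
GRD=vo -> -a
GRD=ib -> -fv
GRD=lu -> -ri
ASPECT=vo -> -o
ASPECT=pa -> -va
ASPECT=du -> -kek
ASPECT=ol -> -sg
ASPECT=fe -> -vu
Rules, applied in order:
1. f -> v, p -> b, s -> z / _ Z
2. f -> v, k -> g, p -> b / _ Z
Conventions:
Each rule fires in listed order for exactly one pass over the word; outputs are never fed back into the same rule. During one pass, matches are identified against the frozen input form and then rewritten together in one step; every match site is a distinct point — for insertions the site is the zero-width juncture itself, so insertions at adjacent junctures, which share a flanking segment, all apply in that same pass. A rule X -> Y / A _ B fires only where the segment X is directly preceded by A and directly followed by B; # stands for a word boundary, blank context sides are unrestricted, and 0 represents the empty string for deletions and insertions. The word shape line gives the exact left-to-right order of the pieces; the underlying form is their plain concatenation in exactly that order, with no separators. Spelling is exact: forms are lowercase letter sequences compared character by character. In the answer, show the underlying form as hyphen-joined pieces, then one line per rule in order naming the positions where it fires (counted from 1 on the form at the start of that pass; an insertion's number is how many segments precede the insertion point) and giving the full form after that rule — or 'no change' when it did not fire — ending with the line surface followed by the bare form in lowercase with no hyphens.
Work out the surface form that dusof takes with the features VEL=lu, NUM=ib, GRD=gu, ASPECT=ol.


underlying: dusof-sg-g-n-mi
1. f -> v, p -> b, s -> z / _ Z: fires at position(s) 6: dusofzggnmi
2. f -> v, k -> g, p -> b / _ Z: fires at position(s) 5: dusovzggnmi
surface: dusovzggnmi


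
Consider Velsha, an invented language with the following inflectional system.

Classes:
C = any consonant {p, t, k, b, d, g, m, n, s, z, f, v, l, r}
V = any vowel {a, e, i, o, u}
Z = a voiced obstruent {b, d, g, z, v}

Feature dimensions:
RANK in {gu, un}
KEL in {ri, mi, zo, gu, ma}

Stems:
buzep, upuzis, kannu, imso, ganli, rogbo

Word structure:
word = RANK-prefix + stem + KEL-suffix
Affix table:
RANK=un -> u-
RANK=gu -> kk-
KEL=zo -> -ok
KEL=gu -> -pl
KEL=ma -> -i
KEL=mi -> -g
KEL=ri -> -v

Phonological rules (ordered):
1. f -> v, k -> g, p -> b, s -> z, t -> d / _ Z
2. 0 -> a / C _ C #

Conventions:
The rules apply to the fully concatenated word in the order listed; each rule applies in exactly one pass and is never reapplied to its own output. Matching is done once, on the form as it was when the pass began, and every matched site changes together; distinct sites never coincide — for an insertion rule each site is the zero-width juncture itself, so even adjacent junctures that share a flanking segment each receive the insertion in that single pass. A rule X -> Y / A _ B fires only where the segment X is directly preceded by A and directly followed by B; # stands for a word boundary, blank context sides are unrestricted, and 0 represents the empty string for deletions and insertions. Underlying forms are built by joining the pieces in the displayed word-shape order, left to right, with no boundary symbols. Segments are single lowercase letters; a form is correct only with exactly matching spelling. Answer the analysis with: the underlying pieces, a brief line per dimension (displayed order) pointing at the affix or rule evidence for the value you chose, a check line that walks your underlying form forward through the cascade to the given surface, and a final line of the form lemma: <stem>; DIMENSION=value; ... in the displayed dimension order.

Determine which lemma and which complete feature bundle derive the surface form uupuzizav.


underlying: u-upuzis-v
RANK=un - signalled by the affix u-
KEL=ri - signalled by the affix -v
check: uupuzisv -> uupuzizv -> uupuzizav
lemma: upuzis; RANK=un; KEL=ri


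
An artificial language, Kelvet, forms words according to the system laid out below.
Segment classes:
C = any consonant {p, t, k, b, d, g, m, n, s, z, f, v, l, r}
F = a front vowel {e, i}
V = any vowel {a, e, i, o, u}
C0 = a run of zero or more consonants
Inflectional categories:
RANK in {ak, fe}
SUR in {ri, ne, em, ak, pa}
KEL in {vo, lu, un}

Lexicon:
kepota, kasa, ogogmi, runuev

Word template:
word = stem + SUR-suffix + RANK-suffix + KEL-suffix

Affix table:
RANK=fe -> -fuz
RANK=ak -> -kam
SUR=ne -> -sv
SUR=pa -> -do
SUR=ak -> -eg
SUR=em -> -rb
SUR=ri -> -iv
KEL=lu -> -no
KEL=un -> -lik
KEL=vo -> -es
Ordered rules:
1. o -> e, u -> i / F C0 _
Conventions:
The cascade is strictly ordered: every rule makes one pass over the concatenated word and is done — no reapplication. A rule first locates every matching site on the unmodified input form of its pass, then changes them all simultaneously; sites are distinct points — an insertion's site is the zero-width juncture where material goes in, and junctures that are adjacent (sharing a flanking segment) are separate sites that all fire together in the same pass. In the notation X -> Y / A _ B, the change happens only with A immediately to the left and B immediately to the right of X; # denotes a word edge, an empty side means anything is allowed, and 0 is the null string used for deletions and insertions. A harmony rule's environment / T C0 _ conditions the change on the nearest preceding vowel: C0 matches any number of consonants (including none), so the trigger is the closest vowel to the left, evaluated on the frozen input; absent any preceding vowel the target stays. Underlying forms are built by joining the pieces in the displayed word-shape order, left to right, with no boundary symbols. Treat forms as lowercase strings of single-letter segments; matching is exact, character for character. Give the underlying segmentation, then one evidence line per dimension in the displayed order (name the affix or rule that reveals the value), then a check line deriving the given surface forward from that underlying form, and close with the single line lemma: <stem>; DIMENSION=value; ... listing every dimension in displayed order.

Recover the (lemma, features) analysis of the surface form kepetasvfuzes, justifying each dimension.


underlying: kepota-sv-fuz-es
RANK=fe - signalled by the affix -fuz
SUR=ne - signalled by the affix -sv
KEL=vo - signalled by the affix -es
check: kepotasvfuzes -> kepetasvfuzes
lemma: kepota; RANK=fe; SUR=ne; KEL=vo


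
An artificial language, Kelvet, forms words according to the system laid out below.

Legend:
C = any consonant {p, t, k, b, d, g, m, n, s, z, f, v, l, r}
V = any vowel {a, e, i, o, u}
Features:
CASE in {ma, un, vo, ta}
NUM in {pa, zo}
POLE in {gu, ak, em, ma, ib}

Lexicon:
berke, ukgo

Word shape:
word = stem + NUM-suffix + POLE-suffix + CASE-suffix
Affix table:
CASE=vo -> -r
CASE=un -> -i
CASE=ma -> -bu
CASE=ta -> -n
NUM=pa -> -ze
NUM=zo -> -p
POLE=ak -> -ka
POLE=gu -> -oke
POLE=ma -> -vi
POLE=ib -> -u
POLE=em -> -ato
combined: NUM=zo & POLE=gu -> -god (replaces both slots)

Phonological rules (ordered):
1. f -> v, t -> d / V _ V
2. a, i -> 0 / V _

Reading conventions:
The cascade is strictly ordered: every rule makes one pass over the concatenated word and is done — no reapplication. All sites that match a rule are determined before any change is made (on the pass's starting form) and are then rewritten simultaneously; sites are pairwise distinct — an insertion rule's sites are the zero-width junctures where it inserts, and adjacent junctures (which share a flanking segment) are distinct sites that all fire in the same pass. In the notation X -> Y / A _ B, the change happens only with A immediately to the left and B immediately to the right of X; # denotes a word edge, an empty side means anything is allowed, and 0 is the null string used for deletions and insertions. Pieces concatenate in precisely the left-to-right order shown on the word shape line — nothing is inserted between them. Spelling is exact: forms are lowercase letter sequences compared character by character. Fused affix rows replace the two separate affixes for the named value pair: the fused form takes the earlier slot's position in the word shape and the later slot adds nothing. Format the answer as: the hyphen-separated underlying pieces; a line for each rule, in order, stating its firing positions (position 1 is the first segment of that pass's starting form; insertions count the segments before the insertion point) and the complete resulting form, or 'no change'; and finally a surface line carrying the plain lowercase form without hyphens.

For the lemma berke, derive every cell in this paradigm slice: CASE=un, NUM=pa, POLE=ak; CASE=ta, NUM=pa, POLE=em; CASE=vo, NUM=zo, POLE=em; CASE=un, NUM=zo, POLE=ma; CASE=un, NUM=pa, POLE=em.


cell CASE=un, NUM=pa, POLE=ak:
underlying: berke-ze-ka-i
1. f -> v, t -> d / V _ V: no change
2. a, i -> 0 / V _: fires at position(s) 10: berkezeka
surface: berkezeka

cell CASE=ta, NUM=pa, POLE=em:
underlying: berke-ze-ato-n
1. f -> v, t -> d / V _ V: fires at position(s) 9: berkezeadon
2. a, i -> 0 / V _: fires at position(s) 8: berkezedon
surface: berkezedon

cell CASE=vo, NUM=zo, POLE=em:
underlying: berke-p-ato-r
1. f -> v, t -> d / V _ V: fires at position(s) 8: berkepador
2. a, i -> 0 / V _: no change
surface: berkepador

cell CASE=un, NUM=zo, POLE=ma:
underlying: berke-p-vi-i
1. f -> v, t -> d / V _ V: no change
2. a, i -> 0 / V _: fires at position(s) 9: berkepvi
surface: berkepvi

cell CASE=un, NUM=pa, POLE=em:
underlying: berke-ze-ato-i
1. f -> v, t -> d / V _ V: fires at position(s) 9: berkezeadoi
2. a, i -> 0 / V _: fires at position(s) 8, 11: berkezedo
surface: berkezedo


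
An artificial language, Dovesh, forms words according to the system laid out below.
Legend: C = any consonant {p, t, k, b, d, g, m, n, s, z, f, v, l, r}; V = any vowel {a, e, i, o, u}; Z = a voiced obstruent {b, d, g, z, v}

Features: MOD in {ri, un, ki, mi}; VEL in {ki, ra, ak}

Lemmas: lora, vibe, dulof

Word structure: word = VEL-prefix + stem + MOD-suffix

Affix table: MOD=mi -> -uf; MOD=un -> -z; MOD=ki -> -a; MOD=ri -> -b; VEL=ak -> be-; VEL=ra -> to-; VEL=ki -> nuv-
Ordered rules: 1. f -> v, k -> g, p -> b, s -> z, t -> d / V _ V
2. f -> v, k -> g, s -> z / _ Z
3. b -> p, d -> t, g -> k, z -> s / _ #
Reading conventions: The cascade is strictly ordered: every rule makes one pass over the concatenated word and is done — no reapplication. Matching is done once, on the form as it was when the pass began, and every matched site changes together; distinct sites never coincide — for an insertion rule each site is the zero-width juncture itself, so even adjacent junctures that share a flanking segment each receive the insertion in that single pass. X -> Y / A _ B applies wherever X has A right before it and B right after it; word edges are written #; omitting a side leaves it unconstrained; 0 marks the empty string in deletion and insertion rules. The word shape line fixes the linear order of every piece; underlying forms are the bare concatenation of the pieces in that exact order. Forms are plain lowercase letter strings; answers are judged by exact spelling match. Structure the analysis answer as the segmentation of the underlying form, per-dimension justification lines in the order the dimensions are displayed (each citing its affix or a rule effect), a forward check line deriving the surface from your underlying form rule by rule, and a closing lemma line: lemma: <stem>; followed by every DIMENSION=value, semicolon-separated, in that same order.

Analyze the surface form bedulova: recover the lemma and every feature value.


underlying: be-dulof-a
MOD=ki - signalled by the affix -a
VEL=ak - signalled by the affix be-
check: bedulofa -> bedulova -> bedulova -> bedulova
lemma: dulof; MOD=ki; VEL=ak


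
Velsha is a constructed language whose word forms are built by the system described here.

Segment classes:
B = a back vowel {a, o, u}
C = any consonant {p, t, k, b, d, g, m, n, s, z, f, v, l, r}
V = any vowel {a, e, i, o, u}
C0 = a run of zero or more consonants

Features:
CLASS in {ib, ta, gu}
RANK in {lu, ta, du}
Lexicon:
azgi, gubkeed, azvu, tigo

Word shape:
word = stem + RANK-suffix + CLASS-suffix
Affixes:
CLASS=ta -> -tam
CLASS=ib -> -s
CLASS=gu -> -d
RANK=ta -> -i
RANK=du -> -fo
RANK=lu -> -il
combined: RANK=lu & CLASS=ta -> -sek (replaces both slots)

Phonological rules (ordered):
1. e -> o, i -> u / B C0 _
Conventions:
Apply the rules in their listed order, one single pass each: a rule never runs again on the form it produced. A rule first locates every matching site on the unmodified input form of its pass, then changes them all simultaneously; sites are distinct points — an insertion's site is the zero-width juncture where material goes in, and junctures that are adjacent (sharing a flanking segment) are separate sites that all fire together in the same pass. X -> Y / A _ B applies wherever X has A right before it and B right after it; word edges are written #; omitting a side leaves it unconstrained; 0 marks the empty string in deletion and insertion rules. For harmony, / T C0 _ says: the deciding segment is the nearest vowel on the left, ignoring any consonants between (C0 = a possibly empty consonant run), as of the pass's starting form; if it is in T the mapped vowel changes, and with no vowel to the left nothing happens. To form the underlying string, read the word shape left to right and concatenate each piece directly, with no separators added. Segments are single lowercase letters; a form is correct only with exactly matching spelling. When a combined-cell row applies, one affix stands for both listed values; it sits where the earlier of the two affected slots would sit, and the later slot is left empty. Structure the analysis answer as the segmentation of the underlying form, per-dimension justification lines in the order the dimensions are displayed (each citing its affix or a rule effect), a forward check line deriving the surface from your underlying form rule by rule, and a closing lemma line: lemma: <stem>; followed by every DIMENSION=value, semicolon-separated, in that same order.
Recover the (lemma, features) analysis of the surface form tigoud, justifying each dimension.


underlying: tigo-i-d
CLASS=gu - signalled by the affix -d
RANK=ta - signalled by the affix -i
check: tigoid -> tigoud
lemma: tigo; CLASS=gu; RANK=ta


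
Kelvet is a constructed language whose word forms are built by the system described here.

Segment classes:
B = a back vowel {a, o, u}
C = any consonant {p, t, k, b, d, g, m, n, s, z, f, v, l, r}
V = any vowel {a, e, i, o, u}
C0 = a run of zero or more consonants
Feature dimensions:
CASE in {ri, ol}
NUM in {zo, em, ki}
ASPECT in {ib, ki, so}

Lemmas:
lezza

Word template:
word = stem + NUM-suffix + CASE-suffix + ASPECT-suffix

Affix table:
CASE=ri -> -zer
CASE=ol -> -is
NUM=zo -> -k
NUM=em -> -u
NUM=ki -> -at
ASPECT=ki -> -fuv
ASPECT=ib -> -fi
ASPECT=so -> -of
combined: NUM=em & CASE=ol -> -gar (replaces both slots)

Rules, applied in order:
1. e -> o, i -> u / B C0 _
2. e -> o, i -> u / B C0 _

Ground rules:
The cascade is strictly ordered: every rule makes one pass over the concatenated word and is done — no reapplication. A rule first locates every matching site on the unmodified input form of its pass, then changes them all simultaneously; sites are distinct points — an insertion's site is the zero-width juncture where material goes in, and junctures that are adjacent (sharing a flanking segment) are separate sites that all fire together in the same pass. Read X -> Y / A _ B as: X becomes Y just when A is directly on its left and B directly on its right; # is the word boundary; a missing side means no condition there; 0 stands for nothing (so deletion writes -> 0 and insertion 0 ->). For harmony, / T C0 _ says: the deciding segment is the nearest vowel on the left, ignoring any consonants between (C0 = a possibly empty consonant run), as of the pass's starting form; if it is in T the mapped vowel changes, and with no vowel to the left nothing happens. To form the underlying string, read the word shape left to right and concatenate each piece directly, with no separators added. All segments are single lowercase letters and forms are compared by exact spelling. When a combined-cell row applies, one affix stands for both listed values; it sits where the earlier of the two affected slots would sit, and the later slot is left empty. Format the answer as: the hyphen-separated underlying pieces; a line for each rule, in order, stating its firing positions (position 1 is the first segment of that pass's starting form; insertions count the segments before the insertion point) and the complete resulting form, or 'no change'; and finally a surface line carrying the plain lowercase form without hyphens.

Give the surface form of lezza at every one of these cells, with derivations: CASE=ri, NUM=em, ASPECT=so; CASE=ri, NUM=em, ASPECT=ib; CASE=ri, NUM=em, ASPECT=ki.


cell CASE=ri, NUM=em, ASPECT=so:
underlying: lezza-u-zer-of
1. e -> o, i -> u / B C0 _: fires at position(s) 8: lezzauzorof
2. e -> o, i -> u / B C0 _: no change
surface: lezzauzorof

cell CASE=ri, NUM=em, ASPECT=ib:
underlying: lezza-u-zer-fi
1. e -> o, i -> u / B C0 _: fires at position(s) 8: lezzauzorfi
2. e -> o, i -> u / B C0 _: fires at position(s) 11: lezzauzorfu
surface: lezzauzorfu

cell CASE=ri, NUM=em, ASPECT=ki:
underlying: lezza-u-zer-fuv
1. e -> o, i -> u / B C0 _: fires at position(s) 8: lezzauzorfuv
2. e -> o, i -> u / B C0 _: no change
surface: lezzauzorfuv


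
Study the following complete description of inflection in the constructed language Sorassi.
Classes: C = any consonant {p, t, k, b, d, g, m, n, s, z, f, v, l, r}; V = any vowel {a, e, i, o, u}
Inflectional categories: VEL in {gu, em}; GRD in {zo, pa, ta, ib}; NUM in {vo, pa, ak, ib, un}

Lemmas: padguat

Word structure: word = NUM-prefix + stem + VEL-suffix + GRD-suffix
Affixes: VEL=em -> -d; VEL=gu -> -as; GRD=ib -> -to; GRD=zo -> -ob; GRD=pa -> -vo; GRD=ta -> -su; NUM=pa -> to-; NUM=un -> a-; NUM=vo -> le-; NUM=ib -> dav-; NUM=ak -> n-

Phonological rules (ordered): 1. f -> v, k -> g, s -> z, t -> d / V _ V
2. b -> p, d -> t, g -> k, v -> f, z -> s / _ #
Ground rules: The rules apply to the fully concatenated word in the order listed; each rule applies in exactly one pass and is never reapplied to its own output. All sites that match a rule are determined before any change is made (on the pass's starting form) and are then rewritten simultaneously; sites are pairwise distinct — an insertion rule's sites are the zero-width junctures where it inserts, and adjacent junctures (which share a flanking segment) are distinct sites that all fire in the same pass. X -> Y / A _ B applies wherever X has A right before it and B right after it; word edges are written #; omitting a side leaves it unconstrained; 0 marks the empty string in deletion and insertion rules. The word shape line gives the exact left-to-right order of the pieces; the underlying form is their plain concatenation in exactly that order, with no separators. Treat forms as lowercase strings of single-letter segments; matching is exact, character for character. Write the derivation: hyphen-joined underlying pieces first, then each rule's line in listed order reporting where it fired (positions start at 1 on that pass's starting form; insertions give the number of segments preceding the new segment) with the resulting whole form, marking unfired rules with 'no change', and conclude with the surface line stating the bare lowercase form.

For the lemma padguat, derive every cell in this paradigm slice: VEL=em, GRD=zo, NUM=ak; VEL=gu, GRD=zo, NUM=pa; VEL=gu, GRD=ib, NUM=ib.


cell VEL=em, GRD=zo, NUM=ak:
underlying: n-padguat-d-ob
1. f -> v, k -> g, s -> z, t -> d / V _ V: no change
2. b -> p, d -> t, g -> k, v -> f, z -> s / _ #: fires at position(s) 11: npadguatdop
surface: npadguatdop

cell VEL=gu, GRD=zo, NUM=pa:
underlying: to-padguat-as-ob
1. f -> v, k -> g, s -> z, t -> d / V _ V: fires at position(s) 9, 11: topadguadazob
2. b -> p, d -> t, g -> k, v -> f, z -> s / _ #: fires at position(s) 13: topadguadazop
surface: topadguadazop

cell VEL=gu, GRD=ib, NUM=ib:
underlying: dav-padguat-as-to
1. f -> v, k -> g, s -> z, t -> d / V _ V: fires at position(s) 10: davpadguadasto
2. b -> p, d -> t, g -> k, v -> f, z -> s / _ #: no change
surface: davpadguadasto


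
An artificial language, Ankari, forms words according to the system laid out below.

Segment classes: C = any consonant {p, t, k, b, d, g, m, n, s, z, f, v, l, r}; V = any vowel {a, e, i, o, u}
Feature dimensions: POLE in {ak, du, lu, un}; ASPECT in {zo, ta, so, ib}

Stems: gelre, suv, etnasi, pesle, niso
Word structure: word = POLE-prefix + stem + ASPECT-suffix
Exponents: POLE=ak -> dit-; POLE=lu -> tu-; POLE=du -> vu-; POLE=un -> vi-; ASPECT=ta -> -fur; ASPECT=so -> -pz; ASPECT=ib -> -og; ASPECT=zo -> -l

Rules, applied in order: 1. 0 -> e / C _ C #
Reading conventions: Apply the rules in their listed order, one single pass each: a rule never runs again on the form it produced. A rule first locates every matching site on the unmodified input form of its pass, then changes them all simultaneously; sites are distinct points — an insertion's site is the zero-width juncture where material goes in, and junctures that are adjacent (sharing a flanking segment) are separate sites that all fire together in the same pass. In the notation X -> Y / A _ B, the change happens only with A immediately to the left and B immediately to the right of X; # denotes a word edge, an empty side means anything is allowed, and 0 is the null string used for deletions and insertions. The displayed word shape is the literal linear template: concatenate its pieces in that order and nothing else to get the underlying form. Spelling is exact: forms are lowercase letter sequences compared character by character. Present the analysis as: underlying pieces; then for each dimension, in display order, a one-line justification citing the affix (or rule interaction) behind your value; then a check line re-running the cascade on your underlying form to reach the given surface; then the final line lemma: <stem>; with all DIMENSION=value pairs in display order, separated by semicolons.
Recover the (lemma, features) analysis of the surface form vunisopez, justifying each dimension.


underlying: vu-niso-pz
POLE=du - signalled by the affix vu-
ASPECT=so - signalled by the affix -pz
check: vunisopz -> vunisopez
lemma: niso; POLE=du; ASPECT=so


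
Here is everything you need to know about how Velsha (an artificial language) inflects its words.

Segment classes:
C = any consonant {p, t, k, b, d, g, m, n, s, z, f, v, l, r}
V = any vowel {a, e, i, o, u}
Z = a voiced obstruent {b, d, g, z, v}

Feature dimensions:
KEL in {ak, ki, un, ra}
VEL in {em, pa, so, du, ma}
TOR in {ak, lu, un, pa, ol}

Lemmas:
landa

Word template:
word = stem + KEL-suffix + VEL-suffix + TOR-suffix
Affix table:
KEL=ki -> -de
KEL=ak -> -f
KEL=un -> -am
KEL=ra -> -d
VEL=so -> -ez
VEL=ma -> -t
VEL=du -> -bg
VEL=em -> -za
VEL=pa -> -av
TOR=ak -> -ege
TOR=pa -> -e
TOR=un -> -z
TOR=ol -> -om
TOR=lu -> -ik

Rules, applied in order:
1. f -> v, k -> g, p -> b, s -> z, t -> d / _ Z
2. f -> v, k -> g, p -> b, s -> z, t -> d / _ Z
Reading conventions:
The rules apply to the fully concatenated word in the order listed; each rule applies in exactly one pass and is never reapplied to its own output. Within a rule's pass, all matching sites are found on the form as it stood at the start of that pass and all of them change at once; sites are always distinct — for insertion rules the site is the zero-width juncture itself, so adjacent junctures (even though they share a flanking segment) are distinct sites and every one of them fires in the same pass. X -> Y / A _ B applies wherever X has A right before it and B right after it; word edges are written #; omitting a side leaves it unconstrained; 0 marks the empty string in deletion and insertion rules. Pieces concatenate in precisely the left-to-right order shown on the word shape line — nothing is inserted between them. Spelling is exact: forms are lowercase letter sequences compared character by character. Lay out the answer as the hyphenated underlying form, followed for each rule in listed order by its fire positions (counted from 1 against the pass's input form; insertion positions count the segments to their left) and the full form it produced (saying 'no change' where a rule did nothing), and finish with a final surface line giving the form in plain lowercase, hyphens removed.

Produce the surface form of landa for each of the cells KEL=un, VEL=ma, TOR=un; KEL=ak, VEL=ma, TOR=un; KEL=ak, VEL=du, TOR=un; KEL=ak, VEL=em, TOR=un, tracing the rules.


cell KEL=un, VEL=ma, TOR=un:
underlying: landa-am-t-z
1. f -> v, k -> g, p -> b, s -> z, t -> d / _ Z: fires at position(s) 8: landaamdz
2. f -> v, k -> g, p -> b, s -> z, t -> d / _ Z: no change
surface: landaamdz

cell KEL=ak, VEL=ma, TOR=un:
underlying: landa-f-t-z
1. f -> v, k -> g, p -> b, s -> z, t -> d / _ Z: fires at position(s) 7: landafdz
2. f -> v, k -> g, p -> b, s -> z, t -> d / _ Z: fires at position(s) 6: landavdz
surface: landavdz

cell KEL=ak, VEL=du, TOR=un:
underlying: landa-f-bg-z
1. f -> v, k -> g, p -> b, s -> z, t -> d / _ Z: fires at position(s) 6: landavbgz
2. f -> v, k -> g, p -> b, s -> z, t -> d / _ Z: no change
surface: landavbgz

cell KEL=ak, VEL=em, TOR=un:
underlying: landa-f-za-z
1. f -> v, k -> g, p -> b, s -> z, t -> d / _ Z: fires at position(s) 6: landavzaz
2. f -> v, k -> g, p -> b, s -> z, t -> d / _ Z: no change
surface: landavzaz


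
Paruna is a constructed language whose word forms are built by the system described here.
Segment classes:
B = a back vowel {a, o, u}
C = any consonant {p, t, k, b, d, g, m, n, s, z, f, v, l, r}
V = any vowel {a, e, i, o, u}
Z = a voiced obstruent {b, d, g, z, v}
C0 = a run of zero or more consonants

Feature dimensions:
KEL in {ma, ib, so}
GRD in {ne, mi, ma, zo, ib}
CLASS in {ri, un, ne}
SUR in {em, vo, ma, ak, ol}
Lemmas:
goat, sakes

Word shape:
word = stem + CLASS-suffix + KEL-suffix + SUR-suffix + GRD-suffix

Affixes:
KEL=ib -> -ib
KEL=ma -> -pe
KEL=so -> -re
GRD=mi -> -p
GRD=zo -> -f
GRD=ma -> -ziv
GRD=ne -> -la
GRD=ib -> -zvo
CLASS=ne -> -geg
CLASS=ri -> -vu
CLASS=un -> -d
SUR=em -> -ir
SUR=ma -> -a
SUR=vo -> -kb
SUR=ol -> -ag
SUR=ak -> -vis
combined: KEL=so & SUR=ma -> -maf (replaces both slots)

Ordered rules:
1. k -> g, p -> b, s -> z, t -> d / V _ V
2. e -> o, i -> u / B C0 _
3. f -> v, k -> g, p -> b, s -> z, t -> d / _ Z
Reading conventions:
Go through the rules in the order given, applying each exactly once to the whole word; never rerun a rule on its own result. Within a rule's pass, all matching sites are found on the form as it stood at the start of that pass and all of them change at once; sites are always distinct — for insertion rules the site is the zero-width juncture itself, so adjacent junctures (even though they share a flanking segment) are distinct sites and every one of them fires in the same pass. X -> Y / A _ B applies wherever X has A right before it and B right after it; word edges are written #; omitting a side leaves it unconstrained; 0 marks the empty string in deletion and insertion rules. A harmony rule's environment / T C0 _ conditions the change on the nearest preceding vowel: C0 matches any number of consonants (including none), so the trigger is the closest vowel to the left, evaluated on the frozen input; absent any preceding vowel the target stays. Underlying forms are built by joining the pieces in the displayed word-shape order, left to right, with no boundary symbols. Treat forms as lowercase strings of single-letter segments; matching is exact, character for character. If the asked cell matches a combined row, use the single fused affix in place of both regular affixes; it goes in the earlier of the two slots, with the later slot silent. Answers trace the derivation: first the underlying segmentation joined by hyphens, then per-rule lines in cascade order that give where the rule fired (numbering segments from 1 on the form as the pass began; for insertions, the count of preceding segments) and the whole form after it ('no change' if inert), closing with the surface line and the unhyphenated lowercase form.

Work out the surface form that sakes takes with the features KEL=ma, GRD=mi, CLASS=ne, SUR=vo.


underlying: sakes-geg-pe-kb-p
1. k -> g, p -> b, s -> z, t -> d / V _ V: fires at position(s) 3: sagesgegpekbp
2. e -> o, i -> u / B C0 _: fires at position(s) 4: sagosgegpekbp
3. f -> v, k -> g, p -> b, s -> z, t -> d / _ Z: fires at position(s) 5, 11: sagozgegpegbp
surface: sagozgegpegbp


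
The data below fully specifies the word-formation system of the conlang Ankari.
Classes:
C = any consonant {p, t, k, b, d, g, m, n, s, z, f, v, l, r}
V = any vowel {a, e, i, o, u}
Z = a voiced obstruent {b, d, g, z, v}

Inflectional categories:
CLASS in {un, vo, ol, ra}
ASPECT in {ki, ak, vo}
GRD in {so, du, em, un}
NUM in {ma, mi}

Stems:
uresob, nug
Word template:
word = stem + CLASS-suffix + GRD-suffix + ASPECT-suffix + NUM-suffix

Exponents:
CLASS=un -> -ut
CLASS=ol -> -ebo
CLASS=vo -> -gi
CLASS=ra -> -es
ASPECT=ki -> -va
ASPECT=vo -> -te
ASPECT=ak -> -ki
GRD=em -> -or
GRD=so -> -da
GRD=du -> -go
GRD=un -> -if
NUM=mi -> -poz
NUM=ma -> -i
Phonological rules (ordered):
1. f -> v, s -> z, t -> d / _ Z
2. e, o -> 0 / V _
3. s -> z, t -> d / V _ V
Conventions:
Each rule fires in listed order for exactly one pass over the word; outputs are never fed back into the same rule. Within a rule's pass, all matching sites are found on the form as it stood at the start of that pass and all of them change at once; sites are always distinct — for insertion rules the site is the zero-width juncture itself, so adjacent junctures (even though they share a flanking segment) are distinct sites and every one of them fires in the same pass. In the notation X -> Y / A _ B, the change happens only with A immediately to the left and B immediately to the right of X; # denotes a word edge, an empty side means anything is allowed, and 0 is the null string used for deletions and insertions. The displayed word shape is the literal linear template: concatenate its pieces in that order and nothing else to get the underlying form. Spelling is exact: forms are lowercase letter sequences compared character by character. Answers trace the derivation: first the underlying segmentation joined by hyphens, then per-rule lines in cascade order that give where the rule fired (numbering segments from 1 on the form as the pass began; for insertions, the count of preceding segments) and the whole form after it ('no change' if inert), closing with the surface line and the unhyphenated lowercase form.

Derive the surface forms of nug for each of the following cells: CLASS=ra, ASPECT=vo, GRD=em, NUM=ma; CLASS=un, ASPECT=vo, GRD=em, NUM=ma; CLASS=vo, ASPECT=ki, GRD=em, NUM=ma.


cell CLASS=ra, ASPECT=vo, GRD=em, NUM=ma:
underlying: nug-es-or-te-i
1. f -> v, s -> z, t -> d / _ Z: no change
2. e, o -> 0 / V _: no change
3. s -> z, t -> d / V _ V: fires at position(s) 5: nugezortei
surface: nugezortei

cell CLASS=un, ASPECT=vo, GRD=em, NUM=ma:
underlying: nug-ut-or-te-i
1. f -> v, s -> z, t -> d / _ Z: no change
2. e, o -> 0 / V _: no change
3. s -> z, t -> d / V _ V: fires at position(s) 5: nugudortei
surface: nugudortei

cell CLASS=vo, ASPECT=ki, GRD=em, NUM=ma:
underlying: nug-gi-or-va-i
1. f -> v, s -> z, t -> d / _ Z: no change
2. e, o -> 0 / V _: fires at position(s) 6: nuggirvai
3. s -> z, t -> d / V _ V: no change
surface: nuggirvai
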